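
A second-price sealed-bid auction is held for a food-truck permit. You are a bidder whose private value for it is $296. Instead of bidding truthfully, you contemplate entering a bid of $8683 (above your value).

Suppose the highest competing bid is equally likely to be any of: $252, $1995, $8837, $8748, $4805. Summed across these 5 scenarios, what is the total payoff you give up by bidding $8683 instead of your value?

$6208

The deviation costs you only when the competing bid falls strictly between $296 and $8683; elsewhere both bids give the same outcome.
$252: outcomes coincide → loss $0.
$1995: truthful payoff $0, deviation payoff −$1699 → loss $1699.
$8837: outcomes coincide → loss $0.
$8748: outcomes coincide → loss $0.
$4805: truthful payoff $0, deviation payoff −$4509 → loss $4509.
Total loss = $1699 + $4509 = $6208.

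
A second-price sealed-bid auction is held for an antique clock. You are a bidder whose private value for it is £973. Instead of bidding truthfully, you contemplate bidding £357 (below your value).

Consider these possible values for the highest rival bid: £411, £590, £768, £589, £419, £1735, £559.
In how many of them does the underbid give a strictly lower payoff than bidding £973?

6

The deviation hurts exactly when the highest competing bid lies strictly between £357 and £973 — underbidding then forfeits a profitable win.
£411: inside the interval → strictly worse (loss £562).
£590: inside the interval → strictly worse (loss £383).
£768: inside the interval → strictly worse (loss £205).
£589: inside the interval → strictly worse (loss £384).
£419: inside the interval → strictly worse (loss £554).
£1735: above both → same outcome either way.
£559: inside the interval → strictly worse (loss £414).
Count: 6.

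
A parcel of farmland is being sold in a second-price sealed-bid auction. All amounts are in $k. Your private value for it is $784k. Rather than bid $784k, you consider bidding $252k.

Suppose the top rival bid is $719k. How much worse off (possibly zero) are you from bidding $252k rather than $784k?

Bidding your value $784k: you win (since $784k > $719k) and pay $719k. Payoff $65k.
Bidding $252k: you lose. Payoff $0k.
The competing bid $719k lies between your shaded bid and your value, so underbidding forfeits an item you could have won at a profitable price.
Loss from deviating = $65k − ($0k) = $65k.
In a second-price auction your bid sets only whether you win, not what you pay, so bidding your true value is weakly dominant.

$65k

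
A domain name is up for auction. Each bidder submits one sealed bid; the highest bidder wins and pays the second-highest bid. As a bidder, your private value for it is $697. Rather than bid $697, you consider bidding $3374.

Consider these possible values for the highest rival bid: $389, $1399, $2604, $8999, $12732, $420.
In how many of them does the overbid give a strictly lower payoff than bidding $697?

The deviation hurts exactly when the highest competing bid lies strictly between $697 and $3374 — overbidding then wins at a price above your value.
$389: below both → same outcome either way.
$1399: inside the interval → strictly worse (loss $702).
$2604: inside the interval → strictly worse (loss $1907).
$8999: above both → same outcome either way.
$12732: above both → same outcome either way.
$420: below both → same outcome either way.
Count: 2.

2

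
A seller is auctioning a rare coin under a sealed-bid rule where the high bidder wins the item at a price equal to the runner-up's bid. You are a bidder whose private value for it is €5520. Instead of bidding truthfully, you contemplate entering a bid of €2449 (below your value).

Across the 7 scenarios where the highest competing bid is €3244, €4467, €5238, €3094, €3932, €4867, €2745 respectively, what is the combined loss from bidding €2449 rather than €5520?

The deviation costs you only when the competing bid falls strictly between €2449 and €5520; elsewhere both bids give the same outcome.
€3244: truthful payoff €2276, deviation payoff €0 → loss €2276.
€4467: truthful payoff €1053, deviation payoff €0 → loss €1053.
€5238: truthful payoff €282, deviation payoff €0 → loss €282.
€3094: truthful payoff €2426, deviation payoff €0 → loss €2426.
€3932: truthful payoff €1588, deviation payoff €0 → loss €1588.
€4867: truthful payoff €653, deviation payoff €0 → loss €653.
€2745: truthful payoff €2775, deviation payoff €0 → loss €2775.
Total loss = €2276 + €1053 + €282 + €2426 + €1588 + €653 + €2775 = €11053.

€11053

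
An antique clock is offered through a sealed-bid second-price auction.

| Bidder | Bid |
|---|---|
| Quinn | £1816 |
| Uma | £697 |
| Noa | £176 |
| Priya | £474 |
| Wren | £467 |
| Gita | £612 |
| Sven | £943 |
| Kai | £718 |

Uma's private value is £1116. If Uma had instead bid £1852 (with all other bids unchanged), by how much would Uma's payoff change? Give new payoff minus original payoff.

−£700

The highest bid among the other bidders is £1816; Uma's bid doesn't change that.
Original bid £697: Uma is not highest (top rival bid is £1816); payoff £0.
Alternative bid £1852: Uma is highest, pays the top rival bid £1816; payoff £1116 − £1816 = −£700.
Change in payoff = −£700 − (£0) = −£700.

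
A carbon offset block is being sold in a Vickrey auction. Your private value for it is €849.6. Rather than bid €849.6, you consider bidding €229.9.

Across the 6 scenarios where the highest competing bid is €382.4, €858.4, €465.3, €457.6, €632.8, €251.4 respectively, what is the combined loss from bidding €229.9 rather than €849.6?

The deviation costs you only when the competing bid falls strictly between €229.9 and €849.6; elsewhere both bids give the same outcome.
€382.4: truthful payoff €467.2, deviation payoff €0 → loss €467.2.
€858.4: outcomes coincide → loss €0.
€465.3: truthful payoff €384.3, deviation payoff €0 → loss €384.3.
€457.6: truthful payoff €392, deviation payoff €0 → loss €392.
€632.8: truthful payoff €216.8, deviation payoff €0 → loss €216.8.
€251.4: truthful payoff €598.2, deviation payoff €0 → loss €598.2.
Total loss = €467.2 + €384.3 + €392 + €216.8 + €598.2 = €2058.5.

€2058.5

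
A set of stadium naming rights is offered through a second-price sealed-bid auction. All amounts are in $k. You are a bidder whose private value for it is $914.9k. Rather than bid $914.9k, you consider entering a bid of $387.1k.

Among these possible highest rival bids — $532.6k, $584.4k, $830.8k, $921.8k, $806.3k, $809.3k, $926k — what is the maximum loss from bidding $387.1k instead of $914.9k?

$382.3k

$532.6k: truthful gives $382.3k, deviation gives $0k → loss $382.3k.
$584.4k: truthful gives $330.5k, deviation gives $0k → loss $330.5k.
$830.8k: truthful gives $84.1k, deviation gives $0k → loss $84.1k.
$921.8k: same outcome either way → loss $0k.
$806.3k: truthful gives $108.6k, deviation gives $0k → loss $108.6k.
$809.3k: truthful gives $105.6k, deviation gives $0k → loss $105.6k.
$926k: same outcome either way → loss $0k.
Maximum loss: $382.3k.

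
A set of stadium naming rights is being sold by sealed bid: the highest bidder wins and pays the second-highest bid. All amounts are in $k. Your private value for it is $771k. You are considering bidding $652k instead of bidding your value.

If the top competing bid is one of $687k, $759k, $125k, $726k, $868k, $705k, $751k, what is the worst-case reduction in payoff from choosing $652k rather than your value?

$84k

$687k: truthful gives $84k, deviation gives $0k → loss $84k.
$759k: truthful gives $12k, deviation gives $0k → loss $12k.
$125k: same outcome either way → loss $0k.
$726k: truthful gives $45k, deviation gives $0k → loss $45k.
$868k: same outcome either way → loss $0k.
$705k: truthful gives $66k, deviation gives $0k → loss $66k.
$751k: truthful gives $20k, deviation gives $0k → loss $20k.
Maximum loss: $84k.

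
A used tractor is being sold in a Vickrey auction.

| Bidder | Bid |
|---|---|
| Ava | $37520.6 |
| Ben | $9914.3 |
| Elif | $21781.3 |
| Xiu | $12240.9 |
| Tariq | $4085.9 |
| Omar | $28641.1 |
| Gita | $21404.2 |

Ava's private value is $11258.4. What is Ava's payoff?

−$17382.7

Highest bid: Ava at $37520.6, so Ava wins.
Second-highest bid: Omar at $28641.1 — that is the price the winner pays.
Ava's payoff = value − price = $11258.4 − $28641.1 = −$17382.7.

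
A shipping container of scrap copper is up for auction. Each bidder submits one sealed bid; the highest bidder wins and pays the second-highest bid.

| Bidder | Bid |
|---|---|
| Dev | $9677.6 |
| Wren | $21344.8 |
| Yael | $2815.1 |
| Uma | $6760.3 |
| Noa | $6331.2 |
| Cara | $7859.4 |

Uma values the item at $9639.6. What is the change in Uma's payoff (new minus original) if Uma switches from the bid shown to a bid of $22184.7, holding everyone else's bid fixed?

−$11705.2

The highest bid among the other bidders is $21344.8; Uma's bid doesn't change that.
Original bid $6760.3: Uma is not highest (top rival bid is $21344.8); payoff $0.
Alternative bid $22184.7: Uma is highest, pays the top rival bid $21344.8; payoff $9639.6 − $21344.8 = −$11705.2.
Change in payoff = −$11705.2 − ($0) = −$11705.2.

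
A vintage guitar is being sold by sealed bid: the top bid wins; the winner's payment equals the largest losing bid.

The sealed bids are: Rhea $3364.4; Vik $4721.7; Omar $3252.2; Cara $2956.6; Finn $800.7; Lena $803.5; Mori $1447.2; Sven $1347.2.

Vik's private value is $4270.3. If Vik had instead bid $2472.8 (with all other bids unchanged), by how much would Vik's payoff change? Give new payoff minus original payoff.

−$905.9

The highest bid among the other bidders is $3364.4; Vik's bid doesn't change that.
Original bid $4721.7: Vik is highest, pays the top rival bid $3364.4; payoff $4270.3 − $3364.4 = $905.9.
Alternative bid $2472.8: Vik is not highest (top rival bid is $3364.4); payoff $0.
Change in payoff = $0 − ($905.9) = −$905.9.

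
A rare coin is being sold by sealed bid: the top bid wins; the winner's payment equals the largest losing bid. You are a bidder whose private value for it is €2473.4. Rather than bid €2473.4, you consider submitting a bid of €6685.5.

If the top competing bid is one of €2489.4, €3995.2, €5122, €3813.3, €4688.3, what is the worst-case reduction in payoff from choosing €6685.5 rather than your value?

€2648.6

€2489.4: truthful gives €0, deviation gives −€16 → loss €16.
€3995.2: truthful gives €0, deviation gives −€1521.8 → loss €1521.8.
€5122: truthful gives €0, deviation gives −€2648.6 → loss €2648.6.
€3813.3: truthful gives €0, deviation gives −€1339.9 → loss €1339.9.
€4688.3: truthful gives €0, deviation gives −€2214.9 → loss €2214.9.
Maximum loss: €2648.6.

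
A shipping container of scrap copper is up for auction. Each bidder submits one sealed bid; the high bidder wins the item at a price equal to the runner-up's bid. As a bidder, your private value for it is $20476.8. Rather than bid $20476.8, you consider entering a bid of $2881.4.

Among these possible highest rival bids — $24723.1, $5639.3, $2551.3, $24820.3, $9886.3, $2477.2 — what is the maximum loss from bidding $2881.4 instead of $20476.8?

$24723.1: same outcome either way → loss $0.
$5639.3: truthful gives $14837.5, deviation gives $0 → loss $14837.5.
$2551.3: same outcome either way → loss $0.
$24820.3: same outcome either way → loss $0.
$9886.3: truthful gives $10590.5, deviation gives $0 → loss $10590.5.
$2477.2: same outcome either way → loss $0.
Maximum loss: $14837.5.

$14837.5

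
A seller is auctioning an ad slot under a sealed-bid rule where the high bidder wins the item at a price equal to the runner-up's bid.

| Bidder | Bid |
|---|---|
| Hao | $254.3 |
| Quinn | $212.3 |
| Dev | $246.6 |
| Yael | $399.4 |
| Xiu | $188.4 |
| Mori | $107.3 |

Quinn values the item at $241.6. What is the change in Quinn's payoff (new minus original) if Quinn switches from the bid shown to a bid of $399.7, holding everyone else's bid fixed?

−$157.8

The highest bid among the other bidders is $399.4; Quinn's bid doesn't change that.
Original bid $212.3: Quinn is not highest (top rival bid is $399.4); payoff $0.
Alternative bid $399.7: Quinn is highest, pays the top rival bid $399.4; payoff $241.6 − $399.4 = −$157.8.
Change in payoff = −$157.8 − ($0) = −$157.8.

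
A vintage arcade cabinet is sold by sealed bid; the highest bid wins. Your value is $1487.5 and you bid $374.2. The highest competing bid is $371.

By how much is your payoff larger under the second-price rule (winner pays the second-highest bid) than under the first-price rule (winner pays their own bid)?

$3.2

You have the highest bid, so you win under either rule.
Second-price: pay $371 → payoff $1116.5.
First-price: pay your own bid $374.2 → payoff $1113.3.
Difference = $1116.5 − ($1113.3) = $3.2.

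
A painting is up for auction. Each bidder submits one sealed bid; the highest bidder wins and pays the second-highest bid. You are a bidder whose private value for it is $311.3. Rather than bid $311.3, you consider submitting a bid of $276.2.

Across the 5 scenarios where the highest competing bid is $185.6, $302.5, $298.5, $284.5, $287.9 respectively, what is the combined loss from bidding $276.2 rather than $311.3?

The deviation costs you only when the competing bid falls strictly between $276.2 and $311.3; elsewhere both bids give the same outcome.
$185.6: outcomes coincide → loss $0.
$302.5: truthful payoff $8.8, deviation payoff $0 → loss $8.8.
$298.5: truthful payoff $12.8, deviation payoff $0 → loss $12.8.
$284.5: truthful payoff $26.8, deviation payoff $0 → loss $26.8.
$287.9: truthful payoff $23.4, deviation payoff $0 → loss $23.4.
Total loss = $8.8 + $12.8 + $26.8 + $23.4 = $71.8.

$71.8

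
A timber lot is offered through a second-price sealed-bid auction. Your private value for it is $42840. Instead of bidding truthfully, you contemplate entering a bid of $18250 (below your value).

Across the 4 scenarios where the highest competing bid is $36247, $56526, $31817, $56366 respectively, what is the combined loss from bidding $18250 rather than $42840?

The deviation costs you only when the competing bid falls strictly between $18250 and $42840; elsewhere both bids give the same outcome.
$36247: truthful payoff $6593, deviation payoff $0 → loss $6593.
$56526: outcomes coincide → loss $0.
$31817: truthful payoff $11023, deviation payoff $0 → loss $11023.
$56366: outcomes coincide → loss $0.
Total loss = $6593 + $11023 = $17616.

$17616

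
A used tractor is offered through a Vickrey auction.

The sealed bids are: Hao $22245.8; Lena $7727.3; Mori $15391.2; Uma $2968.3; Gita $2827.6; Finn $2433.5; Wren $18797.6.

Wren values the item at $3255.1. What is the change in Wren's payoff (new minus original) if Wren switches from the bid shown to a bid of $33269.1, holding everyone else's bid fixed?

The highest bid among the other bidders is $22245.8; Wren's bid doesn't change that.
Original bid $18797.6: Wren is not highest (top rival bid is $22245.8); payoff $0.
Alternative bid $33269.1: Wren is highest, pays the top rival bid $22245.8; payoff $3255.1 − $22245.8 = −$18990.7.
Change in payoff = −$18990.7 − ($0) = −$18990.7.

−$18990.7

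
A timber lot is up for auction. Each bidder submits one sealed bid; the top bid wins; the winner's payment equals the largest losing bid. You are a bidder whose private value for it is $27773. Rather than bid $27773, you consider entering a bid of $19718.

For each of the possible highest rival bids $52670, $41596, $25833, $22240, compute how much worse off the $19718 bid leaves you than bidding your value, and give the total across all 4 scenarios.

$7473

The deviation costs you only when the competing bid falls strictly between $19718 and $27773; elsewhere both bids give the same outcome.
$52670: outcomes coincide → loss $0.
$41596: outcomes coincide → loss $0.
$25833: truthful payoff $1940, deviation payoff $0 → loss $1940.
$22240: truthful payoff $5533, deviation payoff $0 → loss $5533.
Total loss = $1940 + $5533 = $7473.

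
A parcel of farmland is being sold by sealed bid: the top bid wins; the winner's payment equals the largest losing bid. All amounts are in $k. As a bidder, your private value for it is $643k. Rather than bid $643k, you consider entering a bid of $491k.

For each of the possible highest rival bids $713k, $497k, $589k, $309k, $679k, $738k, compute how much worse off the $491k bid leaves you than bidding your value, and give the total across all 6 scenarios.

The deviation costs you only when the competing bid falls strictly between $491k and $643k; elsewhere both bids give the same outcome.
$713k: outcomes coincide → loss $0k.
$497k: truthful payoff $146k, deviation payoff $0k → loss $146k.
$589k: truthful payoff $54k, deviation payoff $0k → loss $54k.
$309k: outcomes coincide → loss $0k.
$679k: outcomes coincide → loss $0k.
$738k: outcomes coincide → loss $0k.
Total loss = $146k + $54k = $200k.

$200k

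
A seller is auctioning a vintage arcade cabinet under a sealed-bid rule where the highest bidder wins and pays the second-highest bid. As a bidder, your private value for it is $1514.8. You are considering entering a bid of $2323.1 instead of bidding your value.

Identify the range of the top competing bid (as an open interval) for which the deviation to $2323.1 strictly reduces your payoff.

If the competing bid is below $1514.8, both bids win at the same price — no difference.
If it is above $2323.1, both bids lose — no difference.
If it lies strictly between $1514.8 and $2323.1, bidding your value loses (payoff 0) while bidding $2323.1 wins at a price above your value (payoff negative).
So the deviation strictly hurts on the open interval ($1514.8, $2323.1).

($1514.8, $2323.1)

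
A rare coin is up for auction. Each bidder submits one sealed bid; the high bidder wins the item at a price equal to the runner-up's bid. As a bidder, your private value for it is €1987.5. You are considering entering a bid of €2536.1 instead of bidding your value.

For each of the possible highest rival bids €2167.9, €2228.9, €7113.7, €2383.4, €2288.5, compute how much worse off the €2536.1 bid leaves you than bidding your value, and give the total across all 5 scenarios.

The deviation costs you only when the competing bid falls strictly between €1987.5 and €2536.1; elsewhere both bids give the same outcome.
€2167.9: truthful payoff €0, deviation payoff −€180.4 → loss €180.4.
€2228.9: truthful payoff €0, deviation payoff −€241.4 → loss €241.4.
€7113.7: outcomes coincide → loss €0.
€2383.4: truthful payoff €0, deviation payoff −€395.9 → loss €395.9.
€2288.5: truthful payoff €0, deviation payoff −€301 → loss €301.
Total loss = €180.4 + €241.4 + €395.9 + €301 = €1118.7.

€1118.7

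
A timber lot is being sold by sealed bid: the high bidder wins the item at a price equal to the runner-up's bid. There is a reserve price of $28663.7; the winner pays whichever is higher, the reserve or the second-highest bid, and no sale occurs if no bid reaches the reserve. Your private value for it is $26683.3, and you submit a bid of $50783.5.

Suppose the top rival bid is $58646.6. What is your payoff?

Your bid $50783.5 is below the highest competing bid $58646.6, so you lose. Payoff $0.

$0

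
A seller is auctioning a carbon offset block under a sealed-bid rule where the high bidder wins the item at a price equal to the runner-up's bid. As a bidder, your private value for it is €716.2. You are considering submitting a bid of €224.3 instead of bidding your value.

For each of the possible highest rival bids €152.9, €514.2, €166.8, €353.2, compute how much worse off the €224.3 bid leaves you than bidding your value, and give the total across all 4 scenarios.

The deviation costs you only when the competing bid falls strictly between €224.3 and €716.2; elsewhere both bids give the same outcome.
€152.9: outcomes coincide → loss €0.
€514.2: truthful payoff €202, deviation payoff €0 → loss €202.
€166.8: outcomes coincide → loss €0.
€353.2: truthful payoff €363, deviation payoff €0 → loss €363.
Total loss = €202 + €363 = €565.

€565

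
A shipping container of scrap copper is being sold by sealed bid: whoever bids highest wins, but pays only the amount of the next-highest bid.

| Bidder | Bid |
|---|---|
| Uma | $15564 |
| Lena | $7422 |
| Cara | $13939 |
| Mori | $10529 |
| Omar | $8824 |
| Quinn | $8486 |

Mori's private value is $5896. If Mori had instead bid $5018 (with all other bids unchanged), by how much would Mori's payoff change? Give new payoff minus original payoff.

$0

The highest bid among the other bidders is $15564; Mori's bid doesn't change that.
Original bid $10529: Mori is not highest (top rival bid is $15564); payoff $0.
Alternative bid $5018: Mori is not highest (top rival bid is $15564); payoff $0.
Change in payoff = $0 − ($0) = $0.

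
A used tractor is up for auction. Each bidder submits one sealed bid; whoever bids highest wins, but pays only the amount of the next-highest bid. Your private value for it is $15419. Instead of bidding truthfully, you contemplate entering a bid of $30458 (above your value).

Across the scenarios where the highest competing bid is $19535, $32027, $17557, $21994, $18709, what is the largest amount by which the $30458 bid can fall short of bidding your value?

$19535: truthful gives $0, deviation gives −$4116 → loss $4116.
$32027: same outcome either way → loss $0.
$17557: truthful gives $0, deviation gives −$2138 → loss $2138.
$21994: truthful gives $0, deviation gives −$6575 → loss $6575.
$18709: truthful gives $0, deviation gives −$3290 → loss $3290.
Maximum loss: $6575.

$6575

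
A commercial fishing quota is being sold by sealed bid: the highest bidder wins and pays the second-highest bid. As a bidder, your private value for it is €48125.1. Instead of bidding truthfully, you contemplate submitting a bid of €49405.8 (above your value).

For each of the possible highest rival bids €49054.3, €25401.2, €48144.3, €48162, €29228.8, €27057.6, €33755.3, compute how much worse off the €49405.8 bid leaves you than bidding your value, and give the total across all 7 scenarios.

The deviation costs you only when the competing bid falls strictly between €48125.1 and €49405.8; elsewhere both bids give the same outcome.
€49054.3: truthful payoff €0, deviation payoff −€929.2 → loss €929.2.
€25401.2: outcomes coincide → loss €0.
€48144.3: truthful payoff €0, deviation payoff −€19.2 → loss €19.2.
€48162: truthful payoff €0, deviation payoff −€36.9 → loss €36.9.
€29228.8: outcomes coincide → loss €0.
€27057.6: outcomes coincide → loss €0.
€33755.3: outcomes coincide → loss €0.
Total loss = €929.2 + €19.2 + €36.9 = €985.3.
In a second-price auction your bid sets only whether you win, not what you pay, so bidding your true value is weakly dominant.

€985.3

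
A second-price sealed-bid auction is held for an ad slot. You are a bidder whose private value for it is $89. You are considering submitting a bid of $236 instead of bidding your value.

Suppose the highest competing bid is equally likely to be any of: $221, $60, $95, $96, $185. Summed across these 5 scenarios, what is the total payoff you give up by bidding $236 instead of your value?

The deviation costs you only when the competing bid falls strictly between $89 and $236; elsewhere both bids give the same outcome.
$221: truthful payoff $0, deviation payoff −$132 → loss $132.
$60: outcomes coincide → loss $0.
$95: truthful payoff $0, deviation payoff −$6 → loss $6.
$96: truthful payoff $0, deviation payoff −$7 → loss $7.
$185: truthful payoff $0, deviation payoff −$96 → loss $96.
Total loss = $132 + $6 + $7 + $96 = $241.

$241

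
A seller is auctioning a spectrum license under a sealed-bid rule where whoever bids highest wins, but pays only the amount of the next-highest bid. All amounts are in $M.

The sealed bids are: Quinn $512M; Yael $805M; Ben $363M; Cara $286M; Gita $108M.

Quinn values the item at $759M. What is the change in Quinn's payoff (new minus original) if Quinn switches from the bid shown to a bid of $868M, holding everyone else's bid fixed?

−$46M

The highest bid among the other bidders is $805M; Quinn's bid doesn't change that.
Original bid $512M: Quinn is not highest (top rival bid is $805M); payoff $0M.
Alternative bid $868M: Quinn is highest, pays the top rival bid $805M; payoff $759M − $805M = −$46M.
Change in payoff = −$46M − ($0M) = −$46M.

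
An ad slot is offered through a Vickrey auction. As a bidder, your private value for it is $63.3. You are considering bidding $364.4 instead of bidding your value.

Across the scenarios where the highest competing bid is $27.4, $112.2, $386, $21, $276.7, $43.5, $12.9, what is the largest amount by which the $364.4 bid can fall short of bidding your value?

$27.4: same outcome either way → loss $0.
$112.2: truthful gives $0, deviation gives −$48.9 → loss $48.9.
$386: same outcome either way → loss $0.
$21: same outcome either way → loss $0.
$276.7: truthful gives $0, deviation gives −$213.4 → loss $213.4.
$43.5: same outcome either way → loss $0.
$12.9: same outcome either way → loss $0.
Maximum loss: $213.4.

$213.4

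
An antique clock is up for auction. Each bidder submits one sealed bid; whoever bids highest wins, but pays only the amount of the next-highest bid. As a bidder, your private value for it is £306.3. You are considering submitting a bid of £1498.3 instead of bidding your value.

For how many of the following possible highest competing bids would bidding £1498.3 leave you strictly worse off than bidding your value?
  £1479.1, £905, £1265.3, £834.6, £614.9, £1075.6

The deviation hurts exactly when the highest competing bid lies strictly between £306.3 and £1498.3 — overbidding then wins at a price above your value.
£1479.1: inside the interval → strictly worse (loss £1172.8).
£905: inside the interval → strictly worse (loss £598.7).
£1265.3: inside the interval → strictly worse (loss £959).
£834.6: inside the interval → strictly worse (loss £528.3).
£614.9: inside the interval → strictly worse (loss £308.6).
£1075.6: inside the interval → strictly worse (loss £769.3).
Count: 6.

6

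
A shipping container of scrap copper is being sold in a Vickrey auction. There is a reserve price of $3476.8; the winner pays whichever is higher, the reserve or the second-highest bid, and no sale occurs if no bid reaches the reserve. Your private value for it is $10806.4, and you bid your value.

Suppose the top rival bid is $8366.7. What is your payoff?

$2439.7

Your bid $10806.4 is the highest and exceeds the reserve.
Price = max(second-highest bid, reserve) = max($8366.7, $3476.8) = $8366.7.
Payoff = $10806.4 − $8366.7 = $2439.7.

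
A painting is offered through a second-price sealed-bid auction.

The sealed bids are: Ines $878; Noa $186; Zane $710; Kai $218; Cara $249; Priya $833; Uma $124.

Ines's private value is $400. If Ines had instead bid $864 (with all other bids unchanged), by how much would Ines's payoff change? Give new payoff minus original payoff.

$0

The highest bid among the other bidders is $833; Ines's bid doesn't change that.
Original bid $878: Ines is highest, pays the top rival bid $833; payoff $400 − $833 = −$433.
Alternative bid $864: Ines is highest, pays the top rival bid $833; payoff $400 − $833 = −$433.
Change in payoff = −$433 − (−$433) = $0.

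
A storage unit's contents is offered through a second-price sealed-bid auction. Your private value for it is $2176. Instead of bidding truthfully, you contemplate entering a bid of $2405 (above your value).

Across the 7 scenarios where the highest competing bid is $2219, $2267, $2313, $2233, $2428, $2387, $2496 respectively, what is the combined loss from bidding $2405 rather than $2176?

The deviation costs you only when the competing bid falls strictly between $2176 and $2405; elsewhere both bids give the same outcome.
$2219: truthful payoff $0, deviation payoff −$43 → loss $43.
$2267: truthful payoff $0, deviation payoff −$91 → loss $91.
$2313: truthful payoff $0, deviation payoff −$137 → loss $137.
$2233: truthful payoff $0, deviation payoff −$57 → loss $57.
$2428: outcomes coincide → loss $0.
$2387: truthful payoff $0, deviation payoff −$211 → loss $211.
$2496: outcomes coincide → loss $0.
Total loss = $43 + $91 + $137 + $57 + $211 = $539.

$539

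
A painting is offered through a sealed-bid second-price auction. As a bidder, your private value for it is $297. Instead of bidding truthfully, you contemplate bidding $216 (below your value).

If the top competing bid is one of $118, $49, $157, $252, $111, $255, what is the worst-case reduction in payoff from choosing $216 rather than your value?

$118: same outcome either way → loss $0.
$49: same outcome either way → loss $0.
$157: same outcome either way → loss $0.
$252: truthful gives $45, deviation gives $0 → loss $45.
$111: same outcome either way → loss $0.
$255: truthful gives $42, deviation gives $0 → loss $42.
Maximum loss: $45.

$45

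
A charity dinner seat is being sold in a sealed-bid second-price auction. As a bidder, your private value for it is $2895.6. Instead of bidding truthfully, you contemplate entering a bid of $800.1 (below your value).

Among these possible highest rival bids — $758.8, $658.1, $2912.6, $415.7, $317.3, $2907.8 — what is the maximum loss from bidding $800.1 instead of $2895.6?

$758.8: same outcome either way → loss $0.
$658.1: same outcome either way → loss $0.
$2912.6: same outcome either way → loss $0.
$415.7: same outcome either way → loss $0.
$317.3: same outcome either way → loss $0.
$2907.8: same outcome either way → loss $0.
Maximum loss: $0.

$0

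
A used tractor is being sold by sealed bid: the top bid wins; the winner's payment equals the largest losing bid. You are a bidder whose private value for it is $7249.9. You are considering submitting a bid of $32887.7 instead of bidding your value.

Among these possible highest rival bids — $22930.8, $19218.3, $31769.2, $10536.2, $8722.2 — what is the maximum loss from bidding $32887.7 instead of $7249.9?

$22930.8: truthful gives $0, deviation gives −$15680.9 → loss $15680.9.
$19218.3: truthful gives $0, deviation gives −$11968.4 → loss $11968.4.
$31769.2: truthful gives $0, deviation gives −$24519.3 → loss $24519.3.
$10536.2: truthful gives $0, deviation gives −$3286.3 → loss $3286.3.
$8722.2: truthful gives $0, deviation gives −$1472.3 → loss $1472.3.
Maximum loss: $24519.3.

$24519.3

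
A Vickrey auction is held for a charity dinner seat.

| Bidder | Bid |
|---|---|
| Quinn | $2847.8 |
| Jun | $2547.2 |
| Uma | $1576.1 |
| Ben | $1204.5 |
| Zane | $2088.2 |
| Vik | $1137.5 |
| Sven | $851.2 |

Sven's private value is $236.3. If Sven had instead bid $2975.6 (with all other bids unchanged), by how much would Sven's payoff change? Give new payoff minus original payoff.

−$2611.5

The highest bid among the other bidders is $2847.8; Sven's bid doesn't change that.
Original bid $851.2: Sven is not highest (top rival bid is $2847.8); payoff $0.
Alternative bid $2975.6: Sven is highest, pays the top rival bid $2847.8; payoff $236.3 − $2847.8 = −$2611.5.
Change in payoff = −$2611.5 − ($0) = −$2611.5.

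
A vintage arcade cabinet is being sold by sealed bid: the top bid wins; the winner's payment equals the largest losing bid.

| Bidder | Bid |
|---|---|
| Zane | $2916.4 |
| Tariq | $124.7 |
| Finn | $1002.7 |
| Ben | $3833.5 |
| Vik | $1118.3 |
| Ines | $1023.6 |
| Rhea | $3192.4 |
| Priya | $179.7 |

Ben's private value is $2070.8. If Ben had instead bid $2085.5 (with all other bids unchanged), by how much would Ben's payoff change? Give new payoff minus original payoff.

The highest bid among the other bidders is $3192.4; Ben's bid doesn't change that.
Original bid $3833.5: Ben is highest, pays the top rival bid $3192.4; payoff $2070.8 − $3192.4 = −$1121.6.
Alternative bid $2085.5: Ben is not highest (top rival bid is $3192.4); payoff $0.
Change in payoff = $0 − (−$1121.6) = $1121.6.

$1121.6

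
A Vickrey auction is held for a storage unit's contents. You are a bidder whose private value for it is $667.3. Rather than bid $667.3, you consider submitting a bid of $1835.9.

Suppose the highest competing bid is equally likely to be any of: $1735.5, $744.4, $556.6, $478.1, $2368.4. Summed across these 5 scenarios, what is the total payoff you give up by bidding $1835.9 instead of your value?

The deviation costs you only when the competing bid falls strictly between $667.3 and $1835.9; elsewhere both bids give the same outcome.
$1735.5: truthful payoff $0, deviation payoff −$1068.2 → loss $1068.2.
$744.4: truthful payoff $0, deviation payoff −$77.1 → loss $77.1.
$556.6: outcomes coincide → loss $0.
$478.1: outcomes coincide → loss $0.
$2368.4: outcomes coincide → loss $0.
Total loss = $1068.2 + $77.1 = $1145.3.
Because the price is fixed by the runner-up's bid, deviating from your value can only change a good outcome into a bad one — never the reverse.

$1145.3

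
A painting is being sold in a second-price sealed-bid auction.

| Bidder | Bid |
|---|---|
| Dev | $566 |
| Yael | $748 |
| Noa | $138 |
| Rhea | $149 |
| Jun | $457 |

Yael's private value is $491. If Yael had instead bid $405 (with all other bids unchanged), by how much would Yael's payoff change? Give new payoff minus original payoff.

The highest bid among the other bidders is $566; Yael's bid doesn't change that.
Original bid $748: Yael is highest, pays the top rival bid $566; payoff $491 − $566 = −$75.
Alternative bid $405: Yael is not highest (top rival bid is $566); payoff $0.
Change in payoff = $0 − (−$75) = $75.

$75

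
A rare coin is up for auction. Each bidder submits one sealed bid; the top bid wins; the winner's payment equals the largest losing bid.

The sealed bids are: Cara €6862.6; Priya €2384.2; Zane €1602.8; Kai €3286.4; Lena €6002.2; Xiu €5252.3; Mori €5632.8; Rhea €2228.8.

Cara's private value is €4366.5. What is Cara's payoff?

−€1635.7

Highest bid: Cara at €6862.6, so Cara wins.
Second-highest bid: Lena at €6002.2 — that is the price the winner pays.
Cara's payoff = value − price = €4366.5 − €6002.2 = −€1635.7.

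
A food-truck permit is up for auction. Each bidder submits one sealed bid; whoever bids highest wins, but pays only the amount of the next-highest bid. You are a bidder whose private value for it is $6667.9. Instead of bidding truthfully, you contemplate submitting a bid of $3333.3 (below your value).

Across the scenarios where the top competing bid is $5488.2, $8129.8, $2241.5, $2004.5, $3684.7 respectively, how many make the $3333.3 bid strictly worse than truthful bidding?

The deviation hurts exactly when the highest competing bid lies strictly between $3333.3 and $6667.9 — underbidding then forfeits a profitable win.
$5488.2: inside the interval → strictly worse (loss $1179.7).
$8129.8: above both → same outcome either way.
$2241.5: below both → same outcome either way.
$2004.5: below both → same outcome either way.
$3684.7: inside the interval → strictly worse (loss $2983.2).
Count: 2.

2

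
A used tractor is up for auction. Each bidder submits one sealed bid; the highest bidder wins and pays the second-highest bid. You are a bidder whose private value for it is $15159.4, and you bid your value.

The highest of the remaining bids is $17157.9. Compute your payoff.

$0

Your bid $15159.4 is below the highest competing bid $17157.9, so you lose.
A losing bidder pays nothing and receives nothing: payoff = $0.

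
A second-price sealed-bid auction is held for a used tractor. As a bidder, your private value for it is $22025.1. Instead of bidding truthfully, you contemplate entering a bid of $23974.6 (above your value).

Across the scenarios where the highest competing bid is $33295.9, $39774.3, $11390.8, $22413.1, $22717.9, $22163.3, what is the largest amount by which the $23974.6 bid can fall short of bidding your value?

$33295.9: same outcome either way → loss $0.
$39774.3: same outcome either way → loss $0.
$11390.8: same outcome either way → loss $0.
$22413.1: truthful gives $0, deviation gives −$388 → loss $388.
$22717.9: truthful gives $0, deviation gives −$692.8 → loss $692.8.
$22163.3: truthful gives $0, deviation gives −$138.2 → loss $138.2.
Maximum loss: $692.8.

$692.8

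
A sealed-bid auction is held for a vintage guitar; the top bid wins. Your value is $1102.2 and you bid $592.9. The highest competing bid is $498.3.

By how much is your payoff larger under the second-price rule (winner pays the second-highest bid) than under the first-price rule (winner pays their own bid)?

You have the highest bid, so you win under either rule.
Second-price: pay $498.3 → payoff $603.9.
First-price: pay your own bid $592.9 → payoff $509.3.
Difference = $603.9 − ($509.3) = $94.6.

$94.6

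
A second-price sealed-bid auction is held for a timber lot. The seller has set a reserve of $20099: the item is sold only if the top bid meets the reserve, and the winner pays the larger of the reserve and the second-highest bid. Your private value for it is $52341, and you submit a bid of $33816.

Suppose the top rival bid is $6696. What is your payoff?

$32242

Your bid $33816 is the highest and exceeds the reserve.
Price = max(second-highest bid, reserve) = max($6696, $20099) = $20099.
Payoff = $52341 − $20099 = $32242.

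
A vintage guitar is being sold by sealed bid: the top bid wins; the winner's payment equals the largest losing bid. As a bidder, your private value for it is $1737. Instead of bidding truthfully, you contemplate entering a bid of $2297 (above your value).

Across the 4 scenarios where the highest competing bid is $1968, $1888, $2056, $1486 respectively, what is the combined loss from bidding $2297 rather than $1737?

$701

The deviation costs you only when the competing bid falls strictly between $1737 and $2297; elsewhere both bids give the same outcome.
$1968: truthful payoff $0, deviation payoff −$231 → loss $231.
$1888: truthful payoff $0, deviation payoff −$151 → loss $151.
$2056: truthful payoff $0, deviation payoff −$319 → loss $319.
$1486: outcomes coincide → loss $0.
Total loss = $231 + $151 + $319 = $701.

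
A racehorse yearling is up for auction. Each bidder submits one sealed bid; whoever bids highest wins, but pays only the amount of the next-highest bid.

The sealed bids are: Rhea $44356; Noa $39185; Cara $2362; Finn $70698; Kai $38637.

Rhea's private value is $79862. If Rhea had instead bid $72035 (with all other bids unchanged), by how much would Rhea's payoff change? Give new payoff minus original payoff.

The highest bid among the other bidders is $70698; Rhea's bid doesn't change that.
Original bid $44356: Rhea is not highest (top rival bid is $70698); payoff $0.
Alternative bid $72035: Rhea is highest, pays the top rival bid $70698; payoff $79862 − $70698 = $9164.
Change in payoff = $9164 − ($0) = $9164.

$9164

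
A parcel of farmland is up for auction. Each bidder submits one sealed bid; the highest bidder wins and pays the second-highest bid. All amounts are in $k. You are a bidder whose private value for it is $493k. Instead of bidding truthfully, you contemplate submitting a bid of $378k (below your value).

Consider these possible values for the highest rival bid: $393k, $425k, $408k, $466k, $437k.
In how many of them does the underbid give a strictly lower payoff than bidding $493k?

The deviation hurts exactly when the highest competing bid lies strictly between $378k and $493k — underbidding then forfeits a profitable win.
$393k: inside the interval → strictly worse (loss $100k).
$425k: inside the interval → strictly worse (loss $68k).
$408k: inside the interval → strictly worse (loss $85k).
$466k: inside the interval → strictly worse (loss $27k).
$437k: inside the interval → strictly worse (loss $56k).
Count: 5.

5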